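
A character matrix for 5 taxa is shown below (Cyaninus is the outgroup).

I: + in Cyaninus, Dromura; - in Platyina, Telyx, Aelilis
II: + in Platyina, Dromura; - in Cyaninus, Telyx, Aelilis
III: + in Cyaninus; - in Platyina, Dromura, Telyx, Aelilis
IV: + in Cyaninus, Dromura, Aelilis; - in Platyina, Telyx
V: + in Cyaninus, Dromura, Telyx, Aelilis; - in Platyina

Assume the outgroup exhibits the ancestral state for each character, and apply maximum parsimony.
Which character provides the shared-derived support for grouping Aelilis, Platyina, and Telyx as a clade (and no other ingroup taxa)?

Character polarity is set by the outgroup: the derived state is whichever differs from the outgroup's state, so for I, III, IV, V the derived state is '-', and for the remaining characters it is '+'.
I: derived state '-' in Aelilis, Platyina, and Telyx only — synapomorphy for {Aelilis, Platyina, Telyx}.
II (state '+') occurs in Dromura and Platyina but conflicts with the nesting implied by the other characters — most parsimoniously interpreted as homoplasy.
All ingroup taxa share the derived state '-' for III; it defines the ingroup but does not resolve relationships within it.
IV (derived state '-') is shared by Platyina and Telyx — a synapomorphy uniting that clade.
V: derived state '-' in Platyina only — an autapomorphy, so it tells us nothing about relationships among taxa.
Most parsimonious ingroup topology: (((Platyina,Telyx),Aelilis),Dromura).
The clade {Aelilis, Platyina, Telyx} is supported by I: its derived state '-' occurs in exactly those taxa and in no other taxon (including the outgroup).

I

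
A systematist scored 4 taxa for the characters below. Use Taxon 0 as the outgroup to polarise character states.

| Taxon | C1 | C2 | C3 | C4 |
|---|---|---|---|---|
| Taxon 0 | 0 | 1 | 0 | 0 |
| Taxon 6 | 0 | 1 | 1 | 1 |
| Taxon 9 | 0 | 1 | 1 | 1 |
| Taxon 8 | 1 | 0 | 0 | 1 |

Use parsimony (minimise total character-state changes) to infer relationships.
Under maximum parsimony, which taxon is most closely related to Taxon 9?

Character polarity is set by the outgroup: the derived state is whichever differs from the outgroup's state, so for C2 the derived state is '0', and for the remaining characters it is '1'.
C1 (derived state '1') is unique to Taxon 8 (autapomorphy; uninformative for grouping).
C2 (derived state '0') is unique to Taxon 8 (autapomorphy; uninformative for grouping).
C3 (derived state '1') is shared by Taxon 6 and Taxon 9 — a synapomorphy uniting that clade.
All ingroup taxa share the derived state '1' for C4; it defines the ingroup but does not resolve relationships within it.
Most parsimonious ingroup topology: ((Taxon 6,Taxon 9),Taxon 8).
Taxon 9 and Taxon 6 form a cherry on this tree, so they are sister taxa.

Taxon 6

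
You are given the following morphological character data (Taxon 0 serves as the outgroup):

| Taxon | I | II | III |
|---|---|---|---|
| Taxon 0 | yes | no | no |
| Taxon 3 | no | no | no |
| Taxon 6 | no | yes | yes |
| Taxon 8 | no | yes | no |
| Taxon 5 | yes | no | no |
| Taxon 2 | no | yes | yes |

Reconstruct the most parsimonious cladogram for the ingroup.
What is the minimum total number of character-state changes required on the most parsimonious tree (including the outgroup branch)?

Character polarity is set by the outgroup: the derived state is whichever differs from the outgroup's state, so for I the derived state is 'no', and for the remaining characters it is 'yes'.
I: derived state 'no' in Taxon 2, Taxon 3, Taxon 6, and Taxon 8 only — synapomorphy for {Taxon 2, Taxon 3, Taxon 6, Taxon 8}.
II: derived state 'yes' in Taxon 2, Taxon 6, and Taxon 8 only — synapomorphy for {Taxon 2, Taxon 6, Taxon 8}.
III: derived state 'yes' in Taxon 2 and Taxon 6 only — synapomorphy for {Taxon 2, Taxon 6}.
Most parsimonious ingroup topology: ((Taxon 3,((Taxon 6,Taxon 2),Taxon 8)),Taxon 5).
Changes per character on this tree: I: 1; II: 1; III: 1.
Total = 3.

3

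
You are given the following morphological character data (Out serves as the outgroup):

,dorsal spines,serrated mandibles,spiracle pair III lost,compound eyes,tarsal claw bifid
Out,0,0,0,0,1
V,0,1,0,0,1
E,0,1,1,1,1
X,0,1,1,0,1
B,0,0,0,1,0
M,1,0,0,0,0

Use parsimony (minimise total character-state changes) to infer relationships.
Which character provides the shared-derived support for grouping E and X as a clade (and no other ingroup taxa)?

spiracle pair III lost

Character polarity is set by the outgroup: the derived state is whichever differs from the outgroup's state, so for tarsal claw bifid the derived state is '0', and for the remaining characters it is '1'.
dorsal spines (derived state '1') is unique to M (autapomorphy; uninformative for grouping).
serrated mandibles: derived state '1' in E, V, and X only — synapomorphy for {E, V, X}.
spiracle pair III lost (derived state '1') is shared by E and X — a synapomorphy uniting that clade.
compound eyes groups B and E, which is incompatible with the clades supported by the remaining characters; treating it as convergent (homoplasy) costs fewer steps than any alternative tree.
Only B and M show the derived state '0' for tarsal claw bifid, supporting them as a clade.
Most parsimonious ingroup topology: ((V,(E,X)),(B,M)).
The clade {E, X} is supported by spiracle pair III lost: its derived state '1' occurs in exactly those taxa and in no other taxon (including the outgroup).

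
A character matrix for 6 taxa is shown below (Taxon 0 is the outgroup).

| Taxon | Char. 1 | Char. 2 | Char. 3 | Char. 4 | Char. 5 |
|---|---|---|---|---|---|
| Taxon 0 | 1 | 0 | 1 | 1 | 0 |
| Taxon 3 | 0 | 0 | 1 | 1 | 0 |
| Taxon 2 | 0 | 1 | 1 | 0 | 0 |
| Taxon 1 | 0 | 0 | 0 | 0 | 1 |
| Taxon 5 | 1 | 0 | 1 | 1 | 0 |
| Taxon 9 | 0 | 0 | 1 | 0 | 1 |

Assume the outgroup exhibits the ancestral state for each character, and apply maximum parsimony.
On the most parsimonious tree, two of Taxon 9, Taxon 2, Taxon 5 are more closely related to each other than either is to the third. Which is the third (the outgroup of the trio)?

Taxon 5

Character polarity is set by the outgroup: the derived state is whichever differs from the outgroup's state, so for Char. 1, Char. 3, Char. 4 the derived state is '0', and for the remaining characters it is '1'.
Char. 1 (derived state '0') is shared by Taxon 1, Taxon 2, Taxon 3, and Taxon 9 — a synapomorphy uniting that clade.
Char. 2 (derived state '1') is unique to Taxon 2 (autapomorphy; uninformative for grouping).
Char. 3: derived state '0' in Taxon 1 only — an autapomorphy, so it tells us nothing about relationships among taxa.
Only Taxon 1, Taxon 2, and Taxon 9 show the derived state '0' for Char. 4, supporting them as a clade.
Char. 5 (derived state '1') is shared by Taxon 1 and Taxon 9 — a synapomorphy uniting that clade.
Most parsimonious ingroup topology: ((Taxon 3,(Taxon 2,(Taxon 1,Taxon 9))),Taxon 5).
Taxon 9 and Taxon 2 share a more recent common ancestor with each other than either does with Taxon 5, so Taxon 5 is the least closely related of the three.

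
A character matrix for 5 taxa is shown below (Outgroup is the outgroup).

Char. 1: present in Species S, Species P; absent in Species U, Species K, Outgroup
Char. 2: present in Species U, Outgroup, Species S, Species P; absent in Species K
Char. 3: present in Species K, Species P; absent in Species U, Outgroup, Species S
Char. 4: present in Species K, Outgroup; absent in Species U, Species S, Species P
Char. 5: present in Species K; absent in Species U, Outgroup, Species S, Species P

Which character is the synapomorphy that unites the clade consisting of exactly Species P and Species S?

Character polarity is set by the outgroup: the derived state is whichever differs from the outgroup's state, so for Char. 2, Char. 4 the derived state is 'absent', and for the remaining characters it is 'present'.
Char. 1 (derived state 'present') is shared by Species P and Species S — a synapomorphy uniting that clade.
Char. 2 (derived state 'absent') is unique to Species K (autapomorphy; uninformative for grouping).
Char. 3 groups Species K and Species P, which is incompatible with the clades supported by the remaining characters; treating it as convergent (homoplasy) costs fewer steps than any alternative tree.
Only Species P, Species S, and Species U show the derived state 'absent' for Char. 4, supporting them as a clade.
Char. 5: derived state 'present' in Species K only — an autapomorphy, so it tells us nothing about relationships among taxa.
Most parsimonious ingroup topology: (((Species S,Species P),Species U),Species K).
The clade {Species P, Species S} is supported by Char. 1: its derived state 'present' occurs in exactly those taxa and in no other taxon (including the outgroup).

Char. 1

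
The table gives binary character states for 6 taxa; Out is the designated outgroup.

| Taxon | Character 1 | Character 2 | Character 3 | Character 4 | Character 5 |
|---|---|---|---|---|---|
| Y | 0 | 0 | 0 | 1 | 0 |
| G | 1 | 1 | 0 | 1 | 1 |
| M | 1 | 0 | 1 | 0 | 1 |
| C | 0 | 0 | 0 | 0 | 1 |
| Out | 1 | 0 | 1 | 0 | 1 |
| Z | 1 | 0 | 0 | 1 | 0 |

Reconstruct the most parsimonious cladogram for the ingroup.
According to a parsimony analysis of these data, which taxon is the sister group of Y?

Character polarity is set by the outgroup: the derived state is whichever differs from the outgroup's state, so for Character 1, Character 3, Character 5 the derived state is '0', and for the remaining characters it is '1'.
Character 1 groups C and Y, which is incompatible with the clades supported by the remaining characters; treating it as convergent (homoplasy) costs fewer steps than any alternative tree.
Character 2: derived state '1' in G only — an autapomorphy, so it tells us nothing about relationships among taxa.
Only C, G, Y, and Z show the derived state '0' for Character 3, supporting them as a clade.
Only G, Y, and Z show the derived state '1' for Character 4, supporting them as a clade.
Character 5 (derived state '0') is shared by Y and Z — a synapomorphy uniting that clade.
Most parsimonious ingroup topology: ((((Z,Y),G),C),M).
Y and Z form a cherry on this tree, so they are sister taxa.

Z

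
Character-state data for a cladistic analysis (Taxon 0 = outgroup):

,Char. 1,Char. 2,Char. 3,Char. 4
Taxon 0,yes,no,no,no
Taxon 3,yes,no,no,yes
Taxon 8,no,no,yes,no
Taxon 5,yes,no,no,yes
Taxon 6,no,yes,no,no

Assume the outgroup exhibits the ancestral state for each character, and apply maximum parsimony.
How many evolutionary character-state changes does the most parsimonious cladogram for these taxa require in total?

4

Character polarity is set by the outgroup: the derived state is whichever differs from the outgroup's state, so for Char. 1 the derived state is 'no', and for the remaining characters it is 'yes'.
Only Taxon 6 and Taxon 8 show the derived state 'no' for Char. 1, supporting them as a clade.
Char. 2 (derived state 'yes') is unique to Taxon 6 (autapomorphy; uninformative for grouping).
Char. 3: derived state 'yes' in Taxon 8 only — an autapomorphy, so it tells us nothing about relationships among taxa.
Char. 4: derived state 'yes' in Taxon 3 and Taxon 5 only — synapomorphy for {Taxon 3, Taxon 5}.
Most parsimonious ingroup topology: ((Taxon 3,Taxon 5),(Taxon 8,Taxon 6)).
Changes per character on this tree: Char. 1: 1; Char. 2: 1; Char. 3: 1; Char. 4: 1.
Total = 4.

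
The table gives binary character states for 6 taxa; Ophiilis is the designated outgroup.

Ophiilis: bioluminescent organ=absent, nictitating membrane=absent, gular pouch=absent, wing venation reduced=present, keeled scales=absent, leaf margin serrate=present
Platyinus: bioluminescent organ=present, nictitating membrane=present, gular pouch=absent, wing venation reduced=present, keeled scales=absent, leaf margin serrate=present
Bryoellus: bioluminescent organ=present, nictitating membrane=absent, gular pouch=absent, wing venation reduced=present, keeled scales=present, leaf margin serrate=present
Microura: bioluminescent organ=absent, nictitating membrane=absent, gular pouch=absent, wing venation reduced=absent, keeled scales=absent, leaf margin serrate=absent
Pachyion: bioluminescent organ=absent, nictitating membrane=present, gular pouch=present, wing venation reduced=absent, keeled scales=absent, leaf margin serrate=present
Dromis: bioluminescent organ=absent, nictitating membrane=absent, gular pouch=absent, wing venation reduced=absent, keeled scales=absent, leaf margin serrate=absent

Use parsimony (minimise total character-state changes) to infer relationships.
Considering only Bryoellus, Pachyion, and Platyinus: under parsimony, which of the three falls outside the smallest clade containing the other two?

Character polarity is set by the outgroup: the derived state is whichever differs from the outgroup's state, so for wing venation reduced, leaf margin serrate the derived state is 'absent', and for the remaining characters it is 'present'.
Only Bryoellus and Platyinus show the derived state 'present' for bioluminescent organ, supporting them as a clade.
nictitating membrane groups Pachyion and Platyinus, which is incompatible with the clades supported by the remaining characters; treating it as convergent (homoplasy) costs fewer steps than any alternative tree.
gular pouch: derived state 'present' in Pachyion only — an autapomorphy, so it tells us nothing about relationships among taxa.
wing venation reduced: derived state 'absent' in Dromis, Microura, and Pachyion only — synapomorphy for {Dromis, Microura, Pachyion}.
keeled scales: derived state 'present' in Bryoellus only — an autapomorphy, so it tells us nothing about relationships among taxa.
leaf margin serrate (derived state 'absent') is shared by Dromis and Microura — a synapomorphy uniting that clade.
Most parsimonious ingroup topology: ((Platyinus,Bryoellus),((Microura,Dromis),Pachyion)).
Bryoellus and Platyinus share a more recent common ancestor with each other than either does with Pachyion, so Pachyion is the least closely related of the three.

Pachyion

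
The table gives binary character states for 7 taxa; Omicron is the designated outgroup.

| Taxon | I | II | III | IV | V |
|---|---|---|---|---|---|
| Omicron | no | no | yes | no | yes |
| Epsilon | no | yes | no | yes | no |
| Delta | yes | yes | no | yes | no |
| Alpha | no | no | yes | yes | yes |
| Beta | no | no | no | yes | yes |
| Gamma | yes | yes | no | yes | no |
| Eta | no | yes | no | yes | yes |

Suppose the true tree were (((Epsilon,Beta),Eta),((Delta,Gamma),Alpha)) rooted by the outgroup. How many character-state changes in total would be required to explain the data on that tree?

9

Map each character onto (((Epsilon,Beta),Eta),((Delta,Gamma),Alpha)) (rooted by Omicron) and count the minimum state changes it requires (Fitch parsimony):
I: 1; II: 3; III: 2; IV: 1; V: 2.
Total tree length = 9.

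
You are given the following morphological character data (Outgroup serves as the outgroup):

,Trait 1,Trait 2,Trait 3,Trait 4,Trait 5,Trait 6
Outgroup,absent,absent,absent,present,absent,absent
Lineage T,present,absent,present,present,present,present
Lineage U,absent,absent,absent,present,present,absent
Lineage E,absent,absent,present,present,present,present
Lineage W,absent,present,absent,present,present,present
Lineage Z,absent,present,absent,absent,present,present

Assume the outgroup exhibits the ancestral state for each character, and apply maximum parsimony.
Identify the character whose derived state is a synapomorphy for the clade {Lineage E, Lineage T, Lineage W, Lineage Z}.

Character polarity is set by the outgroup: the derived state is whichever differs from the outgroup's state, so for Trait 4 the derived state is 'absent', and for the remaining characters it is 'present'.
Trait 1 (derived state 'present') is unique to Lineage T (autapomorphy; uninformative for grouping).
Only Lineage W and Lineage Z show the derived state 'present' for Trait 2, supporting them as a clade.
Trait 3 (derived state 'present') is shared by Lineage E and Lineage T — a synapomorphy uniting that clade.
Trait 4: derived state 'absent' in Lineage Z only — an autapomorphy, so it tells us nothing about relationships among taxa.
All ingroup taxa share the derived state 'present' for Trait 5; it defines the ingroup but does not resolve relationships within it.
Trait 6 (derived state 'present') is shared by Lineage E, Lineage T, Lineage W, and Lineage Z — a synapomorphy uniting that clade.
Most parsimonious ingroup topology: (((Lineage T,Lineage E),(Lineage W,Lineage Z)),Lineage U).
The clade {Lineage E, Lineage T, Lineage W, Lineage Z} is supported by Trait 6: its derived state 'present' occurs in exactly those taxa and in no other taxon (including the outgroup).

Trait 6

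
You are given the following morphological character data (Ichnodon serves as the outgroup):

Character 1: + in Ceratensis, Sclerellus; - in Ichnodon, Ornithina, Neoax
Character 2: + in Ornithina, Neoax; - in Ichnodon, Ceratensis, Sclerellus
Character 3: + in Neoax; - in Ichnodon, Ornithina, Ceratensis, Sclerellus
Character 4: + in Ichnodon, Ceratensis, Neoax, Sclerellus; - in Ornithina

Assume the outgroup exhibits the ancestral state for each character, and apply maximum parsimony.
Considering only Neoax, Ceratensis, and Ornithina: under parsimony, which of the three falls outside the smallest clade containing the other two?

Ceratensis

Character polarity is set by the outgroup: the derived state is whichever differs from the outgroup's state, so for Character 4 the derived state is '-', and for the remaining characters it is '+'.
Character 1 (derived state '+') is shared by Ceratensis and Sclerellus — a synapomorphy uniting that clade.
Character 2 (derived state '+') is shared by Neoax and Ornithina — a synapomorphy uniting that clade.
Character 3: derived state '+' in Neoax only — an autapomorphy, so it tells us nothing about relationships among taxa.
Character 4: derived state '-' in Ornithina only — an autapomorphy, so it tells us nothing about relationships among taxa.
Most parsimonious ingroup topology: ((Ornithina,Neoax),(Ceratensis,Sclerellus)).
Ornithina and Neoax share a more recent common ancestor with each other than either does with Ceratensis, so Ceratensis is the least closely related of the three.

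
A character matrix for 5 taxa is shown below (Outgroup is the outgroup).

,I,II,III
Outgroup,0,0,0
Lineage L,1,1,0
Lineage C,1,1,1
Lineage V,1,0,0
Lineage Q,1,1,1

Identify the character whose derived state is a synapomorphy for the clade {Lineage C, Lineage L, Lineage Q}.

II

The outgroup has state '0' for every character, so '1' is the derived state throughout.
I (derived state '1') is shared by all ingroup taxa — unites the whole ingroup.
Only Lineage C, Lineage L, and Lineage Q show the derived state '1' for II, supporting them as a clade.
III (derived state '1') is shared by Lineage C and Lineage Q — a synapomorphy uniting that clade.
Most parsimonious ingroup topology: ((Lineage L,(Lineage C,Lineage Q)),Lineage V).
The clade {Lineage C, Lineage L, Lineage Q} is supported by II: its derived state '1' occurs in exactly those taxa and in no other taxon (including the outgroup).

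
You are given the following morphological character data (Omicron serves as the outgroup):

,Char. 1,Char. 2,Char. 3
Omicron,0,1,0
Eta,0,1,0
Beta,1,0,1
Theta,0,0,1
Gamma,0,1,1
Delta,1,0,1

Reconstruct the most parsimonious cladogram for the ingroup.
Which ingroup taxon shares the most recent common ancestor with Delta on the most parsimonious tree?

Beta

Character polarity is set by the outgroup: the derived state is whichever differs from the outgroup's state, so for Char. 2 the derived state is '0', and for the remaining characters it is '1'.
Only Beta and Delta show the derived state '1' for Char. 1, supporting them as a clade.
Char. 2 (derived state '0') is shared by Beta, Delta, and Theta — a synapomorphy uniting that clade.
Only Beta, Delta, Gamma, and Theta show the derived state '1' for Char. 3, supporting them as a clade.
Most parsimonious ingroup topology: (Eta,(((Beta,Delta),Theta),Gamma)).
Delta and Beta form a cherry on this tree, so they are sister taxa.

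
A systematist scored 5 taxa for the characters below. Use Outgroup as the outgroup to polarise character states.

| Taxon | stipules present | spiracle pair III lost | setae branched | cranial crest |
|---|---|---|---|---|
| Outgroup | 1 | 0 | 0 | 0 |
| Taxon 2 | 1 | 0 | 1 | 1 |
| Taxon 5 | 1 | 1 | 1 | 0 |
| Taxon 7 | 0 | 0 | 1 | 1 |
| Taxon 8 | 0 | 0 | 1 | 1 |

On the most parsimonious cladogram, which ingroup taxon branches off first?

Taxon 5

Character polarity is set by the outgroup: the derived state is whichever differs from the outgroup's state, so for stipules present the derived state is '0', and for the remaining characters it is '1'.
stipules present (derived state '0') is shared by Taxon 7 and Taxon 8 — a synapomorphy uniting that clade.
spiracle pair III lost: derived state '1' in Taxon 5 only — an autapomorphy, so it tells us nothing about relationships among taxa.
setae branched (derived state '1') is shared by all ingroup taxa — unites the whole ingroup.
cranial crest (derived state '1') is shared by Taxon 2, Taxon 7, and Taxon 8 — a synapomorphy uniting that clade.
Most parsimonious ingroup topology: ((Taxon 2,(Taxon 7,Taxon 8)),Taxon 5).
Taxon 5 is sister to the clade containing all other ingroup taxa, so it is the earliest-diverging (most basal) ingroup lineage.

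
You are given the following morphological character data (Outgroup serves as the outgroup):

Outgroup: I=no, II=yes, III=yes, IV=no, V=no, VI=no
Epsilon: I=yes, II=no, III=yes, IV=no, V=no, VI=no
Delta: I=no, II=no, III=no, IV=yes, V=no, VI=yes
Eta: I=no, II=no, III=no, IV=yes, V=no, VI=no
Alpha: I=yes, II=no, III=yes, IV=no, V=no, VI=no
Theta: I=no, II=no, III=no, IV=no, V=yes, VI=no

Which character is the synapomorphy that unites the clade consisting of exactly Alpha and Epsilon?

Character polarity is set by the outgroup: the derived state is whichever differs from the outgroup's state, so for II, III the derived state is 'no', and for the remaining characters it is 'yes'.
I: derived state 'yes' in Alpha and Epsilon only — synapomorphy for {Alpha, Epsilon}.
All ingroup taxa share the derived state 'no' for II; it defines the ingroup but does not resolve relationships within it.
III: derived state 'no' in Delta, Eta, and Theta only — synapomorphy for {Delta, Eta, Theta}.
IV (derived state 'yes') is shared by Delta and Eta — a synapomorphy uniting that clade.
V (derived state 'yes') is unique to Theta (autapomorphy; uninformative for grouping).
VI (derived state 'yes') is unique to Delta (autapomorphy; uninformative for grouping).
Most parsimonious ingroup topology: ((Epsilon,Alpha),((Delta,Eta),Theta)).
The clade {Alpha, Epsilon} is supported by I: its derived state 'yes' occurs in exactly those taxa and in no other taxon (including the outgroup).

I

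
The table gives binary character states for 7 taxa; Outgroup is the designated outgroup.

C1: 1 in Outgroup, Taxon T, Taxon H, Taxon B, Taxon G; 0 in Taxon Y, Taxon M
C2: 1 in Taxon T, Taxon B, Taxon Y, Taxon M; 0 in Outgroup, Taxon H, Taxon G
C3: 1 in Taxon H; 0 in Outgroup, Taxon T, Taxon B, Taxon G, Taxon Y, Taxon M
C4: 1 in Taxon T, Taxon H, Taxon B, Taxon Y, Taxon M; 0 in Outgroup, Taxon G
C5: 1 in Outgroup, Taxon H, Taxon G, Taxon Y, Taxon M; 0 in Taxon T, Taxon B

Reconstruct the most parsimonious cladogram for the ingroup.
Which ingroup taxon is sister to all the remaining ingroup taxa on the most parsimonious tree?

Taxon G

Character polarity is set by the outgroup: the derived state is whichever differs from the outgroup's state, so for C1, C5 the derived state is '0', and for the remaining characters it is '1'.
Only Taxon M and Taxon Y show the derived state '0' for C1, supporting them as a clade.
C2: derived state '1' in Taxon B, Taxon M, Taxon T, and Taxon Y only — synapomorphy for {Taxon B, Taxon M, Taxon T, Taxon Y}.
C3: derived state '1' in Taxon H only — an autapomorphy, so it tells us nothing about relationships among taxa.
C4 (derived state '1') is shared by Taxon B, Taxon H, Taxon M, Taxon T, and Taxon Y — a synapomorphy uniting that clade.
C5 (derived state '0') is shared by Taxon B and Taxon T — a synapomorphy uniting that clade.
Most parsimonious ingroup topology: ((((Taxon T,Taxon B),(Taxon Y,Taxon M)),Taxon H),Taxon G).
Taxon G is sister to the clade containing all other ingroup taxa, so it is the earliest-diverging (most basal) ingroup lineage.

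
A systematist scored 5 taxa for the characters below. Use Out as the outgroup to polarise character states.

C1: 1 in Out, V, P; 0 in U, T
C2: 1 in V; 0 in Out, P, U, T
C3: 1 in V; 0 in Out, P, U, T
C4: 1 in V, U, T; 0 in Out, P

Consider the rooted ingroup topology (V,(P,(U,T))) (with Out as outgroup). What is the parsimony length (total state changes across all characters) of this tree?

Map each character onto (V,(P,(U,T))) (rooted by Out) and count the minimum state changes it requires (Fitch parsimony):
C1: 1; C2: 1; C3: 1; C4: 2.
Total tree length = 5.

5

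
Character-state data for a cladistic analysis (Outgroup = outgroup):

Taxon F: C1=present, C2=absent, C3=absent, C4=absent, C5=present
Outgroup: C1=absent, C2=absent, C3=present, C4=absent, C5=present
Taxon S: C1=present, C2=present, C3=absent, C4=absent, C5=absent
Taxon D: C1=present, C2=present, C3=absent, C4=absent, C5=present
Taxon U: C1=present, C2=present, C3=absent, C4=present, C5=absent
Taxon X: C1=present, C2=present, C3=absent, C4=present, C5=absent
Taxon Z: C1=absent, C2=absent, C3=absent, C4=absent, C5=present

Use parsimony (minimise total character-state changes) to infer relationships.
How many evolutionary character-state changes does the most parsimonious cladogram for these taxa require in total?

5

Character polarity is set by the outgroup: the derived state is whichever differs from the outgroup's state, so for C3, C5 the derived state is 'absent', and for the remaining characters it is 'present'.
C1 (derived state 'present') is shared by Taxon D, Taxon F, Taxon S, Taxon U, and Taxon X — a synapomorphy uniting that clade.
Only Taxon D, Taxon S, Taxon U, and Taxon X show the derived state 'present' for C2, supporting them as a clade.
All ingroup taxa share the derived state 'absent' for C3; it defines the ingroup but does not resolve relationships within it.
Only Taxon U and Taxon X show the derived state 'present' for C4, supporting them as a clade.
Only Taxon S, Taxon U, and Taxon X show the derived state 'absent' for C5, supporting them as a clade.
Most parsimonious ingroup topology: (((Taxon D,(Taxon S,(Taxon U,Taxon X))),Taxon F),Taxon Z).
Changes per character on this tree: C1: 1; C2: 1; C3: 1; C4: 1; C5: 1.
Total = 5.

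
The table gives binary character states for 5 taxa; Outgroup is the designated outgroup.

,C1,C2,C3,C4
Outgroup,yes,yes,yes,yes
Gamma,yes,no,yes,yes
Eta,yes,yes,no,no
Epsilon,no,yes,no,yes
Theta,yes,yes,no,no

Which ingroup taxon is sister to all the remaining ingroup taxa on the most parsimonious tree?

The outgroup has state 'yes' for every character, so 'no' is the derived state throughout.
C1: derived state 'no' in Epsilon only — an autapomorphy, so it tells us nothing about relationships among taxa.
C2 (derived state 'no') is unique to Gamma (autapomorphy; uninformative for grouping).
C3: derived state 'no' in Epsilon, Eta, and Theta only — synapomorphy for {Epsilon, Eta, Theta}.
Only Eta and Theta show the derived state 'no' for C4, supporting them as a clade.
Most parsimonious ingroup topology: (Gamma,((Eta,Theta),Epsilon)).
Gamma is sister to the clade containing all other ingroup taxa, so it is the earliest-diverging (most basal) ingroup lineage.

Gamma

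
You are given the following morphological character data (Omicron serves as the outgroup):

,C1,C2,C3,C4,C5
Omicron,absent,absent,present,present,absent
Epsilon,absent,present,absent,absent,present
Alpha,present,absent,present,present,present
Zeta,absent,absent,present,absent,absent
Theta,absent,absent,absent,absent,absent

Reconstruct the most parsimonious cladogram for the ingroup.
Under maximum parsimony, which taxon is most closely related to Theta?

Character polarity is set by the outgroup: the derived state is whichever differs from the outgroup's state, so for C3, C4 the derived state is 'absent', and for the remaining characters it is 'present'.
C1: derived state 'present' in Alpha only — an autapomorphy, so it tells us nothing about relationships among taxa.
C2: derived state 'present' in Epsilon only — an autapomorphy, so it tells us nothing about relationships among taxa.
C3: derived state 'absent' in Epsilon and Theta only — synapomorphy for {Epsilon, Theta}.
C4: derived state 'absent' in Epsilon, Theta, and Zeta only — synapomorphy for {Epsilon, Theta, Zeta}.
C5 groups Alpha and Epsilon, which is incompatible with the clades supported by the remaining characters; treating it as convergent (homoplasy) costs fewer steps than any alternative tree.
Most parsimonious ingroup topology: (((Epsilon,Theta),Zeta),Alpha).
Theta and Epsilon form a cherry on this tree, so they are sister taxa.

Epsilon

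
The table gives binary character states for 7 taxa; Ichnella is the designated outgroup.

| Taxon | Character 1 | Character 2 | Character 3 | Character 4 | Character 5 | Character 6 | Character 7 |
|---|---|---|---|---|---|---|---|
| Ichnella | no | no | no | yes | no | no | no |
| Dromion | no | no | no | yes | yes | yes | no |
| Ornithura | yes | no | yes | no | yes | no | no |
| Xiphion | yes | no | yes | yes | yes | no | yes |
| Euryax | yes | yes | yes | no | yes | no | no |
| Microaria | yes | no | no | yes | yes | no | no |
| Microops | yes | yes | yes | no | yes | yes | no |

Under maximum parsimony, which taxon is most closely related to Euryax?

Microops

Character polarity is set by the outgroup: the derived state is whichever differs from the outgroup's state, so for Character 4 the derived state is 'no', and for the remaining characters it is 'yes'.
Character 1 (derived state 'yes') is shared by Euryax, Microaria, Microops, Ornithura, and Xiphion — a synapomorphy uniting that clade.
Only Euryax and Microops show the derived state 'yes' for Character 2, supporting them as a clade.
Character 3: derived state 'yes' in Euryax, Microops, Ornithura, and Xiphion only — synapomorphy for {Euryax, Microops, Ornithura, Xiphion}.
Character 4 (derived state 'no') is shared by Euryax, Microops, and Ornithura — a synapomorphy uniting that clade.
All ingroup taxa share the derived state 'yes' for Character 5; it defines the ingroup but does not resolve relationships within it.
Character 6 groups Dromion and Microops, which is incompatible with the clades supported by the remaining characters; treating it as convergent (homoplasy) costs fewer steps than any alternative tree.
Character 7: derived state 'yes' in Xiphion only — an autapomorphy, so it tells us nothing about relationships among taxa.
Most parsimonious ingroup topology: (Dromion,(((Ornithura,(Euryax,Microops)),Xiphion),Microaria)).
Euryax and Microops form a cherry on this tree, so they are sister taxa.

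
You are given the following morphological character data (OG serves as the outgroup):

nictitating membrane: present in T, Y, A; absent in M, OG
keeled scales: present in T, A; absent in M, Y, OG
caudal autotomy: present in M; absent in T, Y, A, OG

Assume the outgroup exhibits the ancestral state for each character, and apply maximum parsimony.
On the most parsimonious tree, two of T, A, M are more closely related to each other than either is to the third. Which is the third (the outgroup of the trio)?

The outgroup has state 'absent' for every character, so 'present' is the derived state throughout.
nictitating membrane (derived state 'present') is shared by A, T, and Y — a synapomorphy uniting that clade.
Only A and T show the derived state 'present' for keeled scales, supporting them as a clade.
caudal autotomy (derived state 'present') is unique to M (autapomorphy; uninformative for grouping).
Most parsimonious ingroup topology: ((Y,(T,A)),M).
A and T share a more recent common ancestor with each other than either does with M, so M is the least closely related of the three.

M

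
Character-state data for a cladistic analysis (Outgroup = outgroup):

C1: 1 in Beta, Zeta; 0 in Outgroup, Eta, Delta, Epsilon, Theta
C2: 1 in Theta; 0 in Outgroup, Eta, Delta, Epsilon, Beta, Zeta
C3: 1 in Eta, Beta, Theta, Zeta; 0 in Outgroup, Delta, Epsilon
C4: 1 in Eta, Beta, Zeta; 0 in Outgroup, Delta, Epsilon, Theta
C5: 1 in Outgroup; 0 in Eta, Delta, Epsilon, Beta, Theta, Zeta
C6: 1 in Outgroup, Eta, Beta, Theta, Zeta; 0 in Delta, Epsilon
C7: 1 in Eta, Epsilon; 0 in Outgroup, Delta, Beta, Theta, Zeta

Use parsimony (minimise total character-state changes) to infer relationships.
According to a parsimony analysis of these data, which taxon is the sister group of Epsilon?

Delta

Character polarity is set by the outgroup: the derived state is whichever differs from the outgroup's state, so for C5, C6 the derived state is '0', and for the remaining characters it is '1'.
C1 (derived state '1') is shared by Beta and Zeta — a synapomorphy uniting that clade.
C2: derived state '1' in Theta only — an autapomorphy, so it tells us nothing about relationships among taxa.
C3: derived state '1' in Beta, Eta, Theta, and Zeta only — synapomorphy for {Beta, Eta, Theta, Zeta}.
C4: derived state '1' in Beta, Eta, and Zeta only — synapomorphy for {Beta, Eta, Zeta}.
C5 (derived state '0') is shared by all ingroup taxa — unites the whole ingroup.
C6 (derived state '0') is shared by Delta and Epsilon — a synapomorphy uniting that clade.
C7 groups Epsilon and Eta, which is incompatible with the clades supported by the remaining characters; treating it as convergent (homoplasy) costs fewer steps than any alternative tree.
Most parsimonious ingroup topology: (((Eta,(Beta,Zeta)),Theta),(Delta,Epsilon)).
Epsilon and Delta form a cherry on this tree, so they are sister taxa.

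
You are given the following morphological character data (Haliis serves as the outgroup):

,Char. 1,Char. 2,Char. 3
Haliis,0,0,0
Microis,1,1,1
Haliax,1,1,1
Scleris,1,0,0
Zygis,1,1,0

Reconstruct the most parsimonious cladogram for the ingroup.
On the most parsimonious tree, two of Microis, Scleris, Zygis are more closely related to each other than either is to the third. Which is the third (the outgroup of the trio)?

Scleris

The outgroup has state '0' for every character, so '1' is the derived state throughout.
All ingroup taxa share the derived state '1' for Char. 1; it defines the ingroup but does not resolve relationships within it.
Char. 2 (derived state '1') is shared by Haliax, Microis, and Zygis — a synapomorphy uniting that clade.
Char. 3 (derived state '1') is shared by Haliax and Microis — a synapomorphy uniting that clade.
Most parsimonious ingroup topology: (((Microis,Haliax),Zygis),Scleris).
Microis and Zygis share a more recent common ancestor with each other than either does with Scleris, so Scleris is the least closely related of the three.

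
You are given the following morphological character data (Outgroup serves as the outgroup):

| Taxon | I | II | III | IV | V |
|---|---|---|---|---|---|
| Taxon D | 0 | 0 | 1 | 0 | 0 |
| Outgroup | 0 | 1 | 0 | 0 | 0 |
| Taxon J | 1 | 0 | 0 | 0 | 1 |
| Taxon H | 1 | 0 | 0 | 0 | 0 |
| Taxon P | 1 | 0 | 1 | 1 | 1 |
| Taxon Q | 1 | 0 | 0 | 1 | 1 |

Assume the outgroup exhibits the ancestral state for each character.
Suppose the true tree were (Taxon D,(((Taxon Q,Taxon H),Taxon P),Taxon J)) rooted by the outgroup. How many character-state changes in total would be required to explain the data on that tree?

8

Map each character onto (Taxon D,(((Taxon Q,Taxon H),Taxon P),Taxon J)) (rooted by Outgroup) and count the minimum state changes it requires (Fitch parsimony):
I: 1; II: 1; III: 2; IV: 2; V: 2.
Total tree length = 8.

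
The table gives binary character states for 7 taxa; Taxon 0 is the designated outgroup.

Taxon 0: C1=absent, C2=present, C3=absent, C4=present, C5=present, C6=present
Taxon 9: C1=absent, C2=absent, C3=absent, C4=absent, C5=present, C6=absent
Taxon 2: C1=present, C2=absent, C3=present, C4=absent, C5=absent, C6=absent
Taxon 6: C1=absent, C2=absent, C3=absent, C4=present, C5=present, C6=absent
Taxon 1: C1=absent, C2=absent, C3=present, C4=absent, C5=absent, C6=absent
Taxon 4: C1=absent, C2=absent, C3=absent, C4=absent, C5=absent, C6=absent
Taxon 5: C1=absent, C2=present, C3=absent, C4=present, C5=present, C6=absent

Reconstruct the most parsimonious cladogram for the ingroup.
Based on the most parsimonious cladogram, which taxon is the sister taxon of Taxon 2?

Taxon 1

Character polarity is set by the outgroup: the derived state is whichever differs from the outgroup's state, so for C2, C4, C5, C6 the derived state is 'absent', and for the remaining characters it is 'present'.
C1: derived state 'present' in Taxon 2 only — an autapomorphy, so it tells us nothing about relationships among taxa.
C2: derived state 'absent' in Taxon 1, Taxon 2, Taxon 4, Taxon 6, and Taxon 9 only — synapomorphy for {Taxon 1, Taxon 2, Taxon 4, Taxon 6, Taxon 9}.
C3: derived state 'present' in Taxon 1 and Taxon 2 only — synapomorphy for {Taxon 1, Taxon 2}.
C4: derived state 'absent' in Taxon 1, Taxon 2, Taxon 4, and Taxon 9 only — synapomorphy for {Taxon 1, Taxon 2, Taxon 4, Taxon 9}.
Only Taxon 1, Taxon 2, and Taxon 4 show the derived state 'absent' for C5, supporting them as a clade.
C6 (derived state 'absent') is shared by all ingroup taxa — unites the whole ingroup.
Most parsimonious ingroup topology: (((Taxon 9,((Taxon 2,Taxon 1),Taxon 4)),Taxon 6),Taxon 5).
Taxon 2 and Taxon 1 form a cherry on this tree, so they are sister taxa.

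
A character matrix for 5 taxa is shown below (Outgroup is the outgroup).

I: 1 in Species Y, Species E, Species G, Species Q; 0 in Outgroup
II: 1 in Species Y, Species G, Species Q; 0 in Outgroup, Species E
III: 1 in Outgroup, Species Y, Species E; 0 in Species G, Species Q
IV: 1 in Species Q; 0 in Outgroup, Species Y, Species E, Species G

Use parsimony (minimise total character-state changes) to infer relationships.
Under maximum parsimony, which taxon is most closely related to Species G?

Character polarity is set by the outgroup: the derived state is whichever differs from the outgroup's state, so for III the derived state is '0', and for the remaining characters it is '1'.
I (derived state '1') is shared by all ingroup taxa — unites the whole ingroup.
II (derived state '1') is shared by Species G, Species Q, and Species Y — a synapomorphy uniting that clade.
Only Species G and Species Q show the derived state '0' for III, supporting them as a clade.
IV (derived state '1') is unique to Species Q (autapomorphy; uninformative for grouping).
Most parsimonious ingroup topology: ((Species Y,(Species G,Species Q)),Species E).
Species G and Species Q form a cherry on this tree, so they are sister taxa.

Species Q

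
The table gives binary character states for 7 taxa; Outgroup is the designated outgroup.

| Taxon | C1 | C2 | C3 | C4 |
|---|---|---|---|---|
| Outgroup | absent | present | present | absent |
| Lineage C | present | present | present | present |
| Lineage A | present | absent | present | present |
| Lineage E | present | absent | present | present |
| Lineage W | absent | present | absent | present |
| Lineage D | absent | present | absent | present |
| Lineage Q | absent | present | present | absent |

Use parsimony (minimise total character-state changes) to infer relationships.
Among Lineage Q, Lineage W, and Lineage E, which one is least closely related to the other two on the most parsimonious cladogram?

Lineage Q

Character polarity is set by the outgroup: the derived state is whichever differs from the outgroup's state, so for C2, C3 the derived state is 'absent', and for the remaining characters it is 'present'.
Only Lineage A, Lineage C, and Lineage E show the derived state 'present' for C1, supporting them as a clade.
Only Lineage A and Lineage E show the derived state 'absent' for C2, supporting them as a clade.
C3 (derived state 'absent') is shared by Lineage D and Lineage W — a synapomorphy uniting that clade.
C4: derived state 'present' in Lineage A, Lineage C, Lineage D, Lineage E, and Lineage W only — synapomorphy for {Lineage A, Lineage C, Lineage D, Lineage E, Lineage W}.
Most parsimonious ingroup topology: (((Lineage C,(Lineage A,Lineage E)),(Lineage W,Lineage D)),Lineage Q).
Lineage E and Lineage W share a more recent common ancestor with each other than either does with Lineage Q, so Lineage Q is the least closely related of the three.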